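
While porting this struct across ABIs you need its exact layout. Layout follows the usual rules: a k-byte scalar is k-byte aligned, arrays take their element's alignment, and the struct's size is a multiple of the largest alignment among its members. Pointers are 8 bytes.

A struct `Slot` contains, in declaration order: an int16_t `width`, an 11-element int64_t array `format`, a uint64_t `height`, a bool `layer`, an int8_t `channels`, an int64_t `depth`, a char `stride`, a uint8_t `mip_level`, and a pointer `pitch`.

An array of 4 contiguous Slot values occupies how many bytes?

0..2  width  (2B, 2-aligned)
2..8  -- padding (6B)
8..96  format  (88B, 8-aligned)
96..104  height  (8B, 8-aligned)
104..105  layer  (1B, 1-aligned)
105..106  channels  (1B, 1-aligned)
106..112  -- padding (6B)
112..120  depth  (8B, 8-aligned)
120..121  stride  (1B, 1-aligned)
121..122  mip_level  (1B, 1-aligned)
122..128  -- padding (6B)
128..136  pitch  (8B, 8-aligned)
sizeof = 136, alignof = 8
array of 4: 4 × 136 = 544

544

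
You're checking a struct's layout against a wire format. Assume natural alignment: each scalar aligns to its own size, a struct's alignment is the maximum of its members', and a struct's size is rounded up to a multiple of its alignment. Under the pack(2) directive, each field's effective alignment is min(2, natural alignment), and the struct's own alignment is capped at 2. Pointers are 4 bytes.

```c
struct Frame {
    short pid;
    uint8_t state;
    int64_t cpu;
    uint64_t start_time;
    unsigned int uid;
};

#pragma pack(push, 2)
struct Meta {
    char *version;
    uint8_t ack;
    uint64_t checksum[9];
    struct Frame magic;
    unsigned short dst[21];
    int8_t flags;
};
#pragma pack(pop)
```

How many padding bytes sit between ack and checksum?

Frame: @0: pid [2B, align 2] → 2; @2: state [1B, align 1] → 3; +5 pad (align 8); @8: cpu [8B, align 8] → 16; @16: start_time [8B, align 8] → 24; @24: uid [4B, align 4] → 28; +4 tail pad (align 8); size 32, align 8
@0: version [4B, align 2] → 4
@4: ack [1B, align 1] → 5
+1 pad (align 2)
@6: checksum [72B, align 2] → 78

1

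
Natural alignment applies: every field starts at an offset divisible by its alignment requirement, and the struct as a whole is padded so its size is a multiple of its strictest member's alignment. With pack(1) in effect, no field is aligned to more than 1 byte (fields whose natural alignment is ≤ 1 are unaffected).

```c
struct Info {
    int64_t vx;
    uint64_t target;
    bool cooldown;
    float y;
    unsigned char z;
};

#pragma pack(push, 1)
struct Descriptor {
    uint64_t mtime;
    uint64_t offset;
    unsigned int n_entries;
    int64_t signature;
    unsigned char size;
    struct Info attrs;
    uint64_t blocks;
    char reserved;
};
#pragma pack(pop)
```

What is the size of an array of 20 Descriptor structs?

1400

Info: 0..8  vx  (8B, 8-aligned); 8..16  target  (8B, 8-aligned); 16..17  cooldown  (1B, 1-aligned); 17..20  -- padding (3B); 20..24  y  (4B, 4-aligned); 24..25  z  (1B, 1-aligned); 25..32  -- tail padding (7B); sizeof = 32, alignof = 8
0..8  mtime  (8B, 1-aligned)
8..16  offset  (8B, 1-aligned)
16..20  n_entries  (4B, 1-aligned)
20..28  signature  (8B, 1-aligned)
28..29  size  (1B, 1-aligned)
29..61  attrs  (32B, 1-aligned)
61..69  blocks  (8B, 1-aligned)
69..70  reserved  (1B, 1-aligned)
sizeof = 70, alignof = 1
array of 20: 20 × 70 = 1400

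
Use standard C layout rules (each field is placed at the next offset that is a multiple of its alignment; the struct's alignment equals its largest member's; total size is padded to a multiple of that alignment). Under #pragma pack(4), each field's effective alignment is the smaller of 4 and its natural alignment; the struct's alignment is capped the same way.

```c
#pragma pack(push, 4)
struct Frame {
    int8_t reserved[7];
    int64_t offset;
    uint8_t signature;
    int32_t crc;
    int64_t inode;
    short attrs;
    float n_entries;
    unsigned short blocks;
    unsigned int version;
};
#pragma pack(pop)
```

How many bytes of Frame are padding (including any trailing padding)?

8

reserved at 0 (size 7, align 1) → ends 7
pad 1 to align 4 for offset
offset at 8 (size 8, align 4) → ends 16
signature at 16 (size 1, align 1) → ends 17
pad 3 to align 4 for crc
crc at 20 (size 4, align 4) → ends 24
inode at 24 (size 8, align 4) → ends 32
attrs at 32 (size 2, align 2) → ends 34
pad 2 to align 4 for n_entries
n_entries at 36 (size 4, align 4) → ends 40
blocks at 40 (size 2, align 2) → ends 42
pad 2 to align 4 for version
version at 44 (size 4, align 4) → ends 48
total 48 bytes, alignment 4
data bytes 40, size 48 → padding 8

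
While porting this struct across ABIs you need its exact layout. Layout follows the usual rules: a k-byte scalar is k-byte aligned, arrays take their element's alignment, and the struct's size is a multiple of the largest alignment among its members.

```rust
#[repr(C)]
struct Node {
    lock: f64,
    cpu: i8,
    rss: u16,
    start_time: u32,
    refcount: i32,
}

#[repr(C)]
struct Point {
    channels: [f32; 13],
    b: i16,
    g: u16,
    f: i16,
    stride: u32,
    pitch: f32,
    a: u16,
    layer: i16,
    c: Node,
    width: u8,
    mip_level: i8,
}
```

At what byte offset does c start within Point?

72

Node: @0: lock [8B, align 8] → 8; @8: cpu [1B, align 1] → 9; +1 pad (align 2); @10: rss [2B, align 2] → 12; @12: start_time [4B, align 4] → 16; @16: refcount [4B, align 4] → 20; +4 tail pad (align 8); size 24, align 8
@0: channels [52B, align 4] → 52
@52: b [2B, align 2] → 54
@54: g [2B, align 2] → 56
@56: f [2B, align 2] → 58
+2 pad (align 4)
@60: stride [4B, align 4] → 64
@64: pitch [4B, align 4] → 68
@68: a [2B, align 2] → 70
@70: layer [2B, align 2] → 72
@72: c [24B, align 8] → 96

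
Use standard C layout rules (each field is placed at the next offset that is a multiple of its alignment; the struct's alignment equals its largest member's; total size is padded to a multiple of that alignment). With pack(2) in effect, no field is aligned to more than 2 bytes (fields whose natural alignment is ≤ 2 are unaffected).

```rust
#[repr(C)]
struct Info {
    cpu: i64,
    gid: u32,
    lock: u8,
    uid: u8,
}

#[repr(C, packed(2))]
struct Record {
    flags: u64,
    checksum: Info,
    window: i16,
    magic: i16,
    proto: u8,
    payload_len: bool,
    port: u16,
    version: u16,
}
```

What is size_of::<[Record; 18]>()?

Info: @0: cpu [8B, align 8] → 8; @8: gid [4B, align 4] → 12; @12: lock [1B, align 1] → 13; @13: uid [1B, align 1] → 14; +2 tail pad (align 8); size 16, align 8
@0: flags [8B, align 2] → 8
@8: checksum [16B, align 2] → 24
@24: window [2B, align 2] → 26
@26: magic [2B, align 2] → 28
@28: proto [1B, align 1] → 29
@29: payload_len [1B, align 1] → 30
@30: port [2B, align 2] → 32
@32: version [2B, align 2] → 34
size 34, align 2
array of 18: 18 × 34 = 612

612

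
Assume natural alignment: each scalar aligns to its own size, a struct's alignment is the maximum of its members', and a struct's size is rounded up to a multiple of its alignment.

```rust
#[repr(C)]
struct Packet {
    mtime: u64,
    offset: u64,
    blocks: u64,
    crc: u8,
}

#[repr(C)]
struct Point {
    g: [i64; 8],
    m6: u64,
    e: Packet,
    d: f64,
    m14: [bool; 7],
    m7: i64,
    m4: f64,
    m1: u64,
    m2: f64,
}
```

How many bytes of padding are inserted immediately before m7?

1

Packet: 0..8  mtime  (8B, 8-aligned); 8..16  offset  (8B, 8-aligned); 16..24  blocks  (8B, 8-aligned); 24..25  crc  (1B, 1-aligned); 25..32  -- tail padding (7B); sizeof = 32, alignof = 8
0..64  g  (64B, 8-aligned)
64..72  m6  (8B, 8-aligned)
72..104  e  (32B, 8-aligned)
104..112  d  (8B, 8-aligned)
112..119  m14  (7B, 1-aligned)
119..120  -- padding (1B)
120..128  m7  (8B, 8-aligned)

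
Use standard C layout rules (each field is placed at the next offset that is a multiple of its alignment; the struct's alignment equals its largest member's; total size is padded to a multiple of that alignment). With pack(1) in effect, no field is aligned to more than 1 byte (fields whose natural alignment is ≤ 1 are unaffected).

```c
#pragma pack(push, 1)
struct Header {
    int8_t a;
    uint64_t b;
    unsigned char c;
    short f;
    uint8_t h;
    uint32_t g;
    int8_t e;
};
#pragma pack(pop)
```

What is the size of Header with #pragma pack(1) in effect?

18

@0: a [1B, align 1] → 1
@1: b [8B, align 1] → 9
@9: c [1B, align 1] → 10
@10: f [2B, align 1] → 12
@12: h [1B, align 1] → 13
@13: g [4B, align 1] → 17
@17: e [1B, align 1] → 18
size 18, align 1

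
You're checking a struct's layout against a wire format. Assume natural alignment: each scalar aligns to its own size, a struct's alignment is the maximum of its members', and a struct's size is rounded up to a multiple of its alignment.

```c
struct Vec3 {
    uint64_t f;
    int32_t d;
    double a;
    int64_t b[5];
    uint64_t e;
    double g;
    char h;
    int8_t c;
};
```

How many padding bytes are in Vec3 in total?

10

@0: f [8B, align 8] → 8
@8: d [4B, align 4] → 12
+4 pad (align 8)
@16: a [8B, align 8] → 24
@24: b [40B, align 8] → 64
@64: e [8B, align 8] → 72
@72: g [8B, align 8] → 80
@80: h [1B, align 1] → 81
@81: c [1B, align 1] → 82
+6 tail pad (align 8)
size 88, align 8
data bytes 78, size 88 → padding 10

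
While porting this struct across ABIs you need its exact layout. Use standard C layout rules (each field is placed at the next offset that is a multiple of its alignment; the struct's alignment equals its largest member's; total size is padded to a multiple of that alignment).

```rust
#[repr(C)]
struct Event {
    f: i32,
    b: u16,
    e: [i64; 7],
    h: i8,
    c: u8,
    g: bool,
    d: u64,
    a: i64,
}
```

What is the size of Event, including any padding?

0..4  f  (4B, 4-aligned)
4..6  b  (2B, 2-aligned)
6..8  -- padding (2B)
8..64  e  (56B, 8-aligned)
64..65  h  (1B, 1-aligned)
65..66  c  (1B, 1-aligned)
66..67  g  (1B, 1-aligned)
67..72  -- padding (5B)
72..80  d  (8B, 8-aligned)
80..88  a  (8B, 8-aligned)
sizeof = 88, alignof = 8

88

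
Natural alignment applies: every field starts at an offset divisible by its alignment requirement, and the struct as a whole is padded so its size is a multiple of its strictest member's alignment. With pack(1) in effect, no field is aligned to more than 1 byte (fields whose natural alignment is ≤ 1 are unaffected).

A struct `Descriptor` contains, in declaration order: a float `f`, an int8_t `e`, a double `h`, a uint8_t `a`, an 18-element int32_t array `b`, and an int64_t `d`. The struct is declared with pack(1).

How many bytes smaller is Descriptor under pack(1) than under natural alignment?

10

natural layout:
  0..4  f  (4B, 4-aligned)
  4..5  e  (1B, 1-aligned)
  5..8  -- padding (3B)
  8..16  h  (8B, 8-aligned)
  16..17  a  (1B, 1-aligned)
  17..20  -- padding (3B)
  20..92  b  (72B, 4-aligned)
  92..96  -- padding (4B)
  96..104  d  (8B, 8-aligned)
  sizeof = 104, alignof = 8
packed(1) layout:
  0..4  f  (4B, 1-aligned)
  4..5  e  (1B, 1-aligned)
  5..13  h  (8B, 1-aligned)
  13..14  a  (1B, 1-aligned)
  14..86  b  (72B, 1-aligned)
  86..94  d  (8B, 1-aligned)
  sizeof = 94, alignof = 1
104 − 94 = 10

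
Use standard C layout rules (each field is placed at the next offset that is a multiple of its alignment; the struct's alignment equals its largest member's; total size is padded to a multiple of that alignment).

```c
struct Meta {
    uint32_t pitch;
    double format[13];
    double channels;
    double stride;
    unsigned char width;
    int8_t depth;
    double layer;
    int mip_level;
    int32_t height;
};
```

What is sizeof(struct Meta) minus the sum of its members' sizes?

10

@0: pitch [4B, align 4] → 4
+4 pad (align 8)
@8: format [104B, align 8] → 112
@112: channels [8B, align 8] → 120
@120: stride [8B, align 8] → 128
@128: width [1B, align 1] → 129
@129: depth [1B, align 1] → 130
+6 pad (align 8)
@136: layer [8B, align 8] → 144
@144: mip_level [4B, align 4] → 148
@148: height [4B, align 4] → 152
size 152, align 8
data bytes 142, size 152 → padding 10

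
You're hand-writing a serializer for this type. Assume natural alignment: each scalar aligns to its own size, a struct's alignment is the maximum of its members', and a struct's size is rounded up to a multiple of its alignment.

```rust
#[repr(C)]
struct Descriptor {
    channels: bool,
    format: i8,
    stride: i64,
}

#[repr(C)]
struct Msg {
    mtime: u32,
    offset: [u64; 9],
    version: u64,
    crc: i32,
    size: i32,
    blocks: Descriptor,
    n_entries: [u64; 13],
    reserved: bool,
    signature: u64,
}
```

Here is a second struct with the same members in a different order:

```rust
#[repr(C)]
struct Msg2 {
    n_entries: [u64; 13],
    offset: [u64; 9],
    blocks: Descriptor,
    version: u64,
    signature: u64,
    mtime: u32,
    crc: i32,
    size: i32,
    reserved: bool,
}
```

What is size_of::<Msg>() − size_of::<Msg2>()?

8

Descriptor: @0: channels [1B, align 1] → 1; @1: format [1B, align 1] → 2; +6 pad (align 8); @8: stride [8B, align 8] → 16; size 16, align 8
@0: mtime [4B, align 4] → 4
+4 pad (align 8)
@8: offset [72B, align 8] → 80
@80: version [8B, align 8] → 88
@88: crc [4B, align 4] → 92
@92: size [4B, align 4] → 96
@96: blocks [16B, align 8] → 112
@112: n_entries [104B, align 8] → 216
@216: reserved [1B, align 1] → 217
+7 pad (align 8)
@224: signature [8B, align 8] → 232
size 232, align 8
— Msg2 —
@0: n_entries [104B, align 8] → 104
@104: offset [72B, align 8] → 176
@176: blocks [16B, align 8] → 192
@192: version [8B, align 8] → 200
@200: signature [8B, align 8] → 208
@208: mtime [4B, align 4] → 212
@212: crc [4B, align 4] → 216
@216: size [4B, align 4] → 220
@220: reserved [1B, align 1] → 221
+3 tail pad (align 8)
size 224, align 8
232 − 224 = 8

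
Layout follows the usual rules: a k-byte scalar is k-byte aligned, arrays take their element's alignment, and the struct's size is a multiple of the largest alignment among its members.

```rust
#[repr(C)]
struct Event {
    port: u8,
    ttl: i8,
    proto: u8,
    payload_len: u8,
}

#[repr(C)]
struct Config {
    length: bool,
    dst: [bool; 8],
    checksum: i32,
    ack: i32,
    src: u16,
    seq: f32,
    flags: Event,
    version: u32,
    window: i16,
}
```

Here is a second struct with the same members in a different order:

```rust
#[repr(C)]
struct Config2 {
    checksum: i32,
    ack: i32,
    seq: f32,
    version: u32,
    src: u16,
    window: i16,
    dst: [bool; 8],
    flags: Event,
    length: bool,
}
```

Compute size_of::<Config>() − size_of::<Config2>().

4

Event: 0..1  port  (1B, 1-aligned); 1..2  ttl  (1B, 1-aligned); 2..3  proto  (1B, 1-aligned); 3..4  payload_len  (1B, 1-aligned); sizeof = 4, alignof = 1
0..1  length  (1B, 1-aligned)
1..9  dst  (8B, 1-aligned)
9..12  -- padding (3B)
12..16  checksum  (4B, 4-aligned)
16..20  ack  (4B, 4-aligned)
20..22  src  (2B, 2-aligned)
22..24  -- padding (2B)
24..28  seq  (4B, 4-aligned)
28..32  flags  (4B, 1-aligned)
32..36  version  (4B, 4-aligned)
36..38  window  (2B, 2-aligned)
38..40  -- tail padding (2B)
sizeof = 40, alignof = 4
— Config2 —
0..4  checksum  (4B, 4-aligned)
4..8  ack  (4B, 4-aligned)
8..12  seq  (4B, 4-aligned)
12..16  version  (4B, 4-aligned)
16..18  src  (2B, 2-aligned)
18..20  window  (2B, 2-aligned)
20..28  dst  (8B, 1-aligned)
28..32  flags  (4B, 1-aligned)
32..33  length  (1B, 1-aligned)
33..36  -- tail padding (3B)
sizeof = 36, alignof = 4
40 − 36 = 4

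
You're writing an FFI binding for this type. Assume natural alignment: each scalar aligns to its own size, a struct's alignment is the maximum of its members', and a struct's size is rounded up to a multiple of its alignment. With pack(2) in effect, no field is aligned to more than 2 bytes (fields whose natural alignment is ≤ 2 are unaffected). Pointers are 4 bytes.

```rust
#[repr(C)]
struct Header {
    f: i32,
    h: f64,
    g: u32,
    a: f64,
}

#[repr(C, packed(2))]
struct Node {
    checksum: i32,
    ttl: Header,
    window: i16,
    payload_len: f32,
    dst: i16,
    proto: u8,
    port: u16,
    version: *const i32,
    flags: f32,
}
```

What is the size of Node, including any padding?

Header: 0..4  f  (4B, 4-aligned); 4..8  -- padding (4B); 8..16  h  (8B, 8-aligned); 16..20  g  (4B, 4-aligned); 20..24  -- padding (4B); 24..32  a  (8B, 8-aligned); sizeof = 32, alignof = 8
0..4  checksum  (4B, 2-aligned)
4..36  ttl  (32B, 2-aligned)
36..38  window  (2B, 2-aligned)
38..42  payload_len  (4B, 2-aligned)
42..44  dst  (2B, 2-aligned)
44..45  proto  (1B, 1-aligned)
45..46  -- padding (1B)
46..48  port  (2B, 2-aligned)
48..52  version  (4B, 2-aligned)
52..56  flags  (4B, 2-aligned)
sizeof = 56, alignof = 2

56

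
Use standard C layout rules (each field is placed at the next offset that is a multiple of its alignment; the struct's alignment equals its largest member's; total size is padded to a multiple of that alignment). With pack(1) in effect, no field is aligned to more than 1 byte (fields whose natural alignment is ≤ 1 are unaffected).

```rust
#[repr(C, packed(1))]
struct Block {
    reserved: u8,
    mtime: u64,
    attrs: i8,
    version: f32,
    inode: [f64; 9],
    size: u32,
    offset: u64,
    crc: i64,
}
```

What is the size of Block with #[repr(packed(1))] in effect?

106

@0: reserved [1B, align 1] → 1
@1: mtime [8B, align 1] → 9
@9: attrs [1B, align 1] → 10
@10: version [4B, align 1] → 14
@14: inode [72B, align 1] → 86
@86: size [4B, align 1] → 90
@90: offset [8B, align 1] → 98
@98: crc [8B, align 1] → 106
size 106, align 1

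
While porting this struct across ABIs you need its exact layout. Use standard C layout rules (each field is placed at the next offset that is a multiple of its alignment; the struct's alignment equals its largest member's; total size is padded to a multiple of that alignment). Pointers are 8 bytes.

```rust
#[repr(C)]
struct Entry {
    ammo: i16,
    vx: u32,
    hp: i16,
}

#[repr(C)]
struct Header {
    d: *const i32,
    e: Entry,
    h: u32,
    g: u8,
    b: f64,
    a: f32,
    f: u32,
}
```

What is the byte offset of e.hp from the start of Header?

16

Entry: @0: ammo [2B, align 2] → 2; +2 pad (align 4); @4: vx [4B, align 4] → 8; @8: hp [2B, align 2] → 10; +2 tail pad (align 4); size 12, align 4
@0: d [8B, align 8] → 8
@8: e [12B, align 4] → 20
within Entry: hp at 8
8 + 8 = 16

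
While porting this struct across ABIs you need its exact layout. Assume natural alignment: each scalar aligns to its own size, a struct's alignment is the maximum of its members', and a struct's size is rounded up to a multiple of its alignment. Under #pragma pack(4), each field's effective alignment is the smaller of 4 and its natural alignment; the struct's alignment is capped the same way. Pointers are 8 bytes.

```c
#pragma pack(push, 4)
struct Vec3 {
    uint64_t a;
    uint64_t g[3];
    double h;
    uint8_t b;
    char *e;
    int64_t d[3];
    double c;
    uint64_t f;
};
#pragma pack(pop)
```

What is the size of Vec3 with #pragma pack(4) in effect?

a at 0 (size 8, align 4) → ends 8
g at 8 (size 24, align 4) → ends 32
h at 32 (size 8, align 4) → ends 40
b at 40 (size 1, align 1) → ends 41
pad 3 to align 4 for e
e at 44 (size 8, align 4) → ends 52
d at 52 (size 24, align 4) → ends 76
c at 76 (size 8, align 4) → ends 84
f at 84 (size 8, align 4) → ends 92
total 92 bytes, alignment 4

92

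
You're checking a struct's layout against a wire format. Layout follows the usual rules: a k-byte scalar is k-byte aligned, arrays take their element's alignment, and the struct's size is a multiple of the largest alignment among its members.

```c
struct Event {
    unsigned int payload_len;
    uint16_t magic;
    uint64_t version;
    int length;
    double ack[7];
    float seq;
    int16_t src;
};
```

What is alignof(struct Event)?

member alignments: payload_len=4, magic=2, version=8, length=4, ack=8, seq=4, src=2
max = 8

8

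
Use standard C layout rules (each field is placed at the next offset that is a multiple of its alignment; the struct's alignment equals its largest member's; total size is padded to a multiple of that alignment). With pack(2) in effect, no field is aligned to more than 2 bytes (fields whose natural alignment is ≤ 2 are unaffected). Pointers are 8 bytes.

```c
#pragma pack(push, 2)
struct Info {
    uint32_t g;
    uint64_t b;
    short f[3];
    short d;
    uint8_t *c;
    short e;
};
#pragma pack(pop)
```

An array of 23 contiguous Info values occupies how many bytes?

690

@0: g [4B, align 2] → 4
@4: b [8B, align 2] → 12
@12: f [6B, align 2] → 18
@18: d [2B, align 2] → 20
@20: c [8B, align 2] → 28
@28: e [2B, align 2] → 30
size 30, align 2
array of 23: 23 × 30 = 690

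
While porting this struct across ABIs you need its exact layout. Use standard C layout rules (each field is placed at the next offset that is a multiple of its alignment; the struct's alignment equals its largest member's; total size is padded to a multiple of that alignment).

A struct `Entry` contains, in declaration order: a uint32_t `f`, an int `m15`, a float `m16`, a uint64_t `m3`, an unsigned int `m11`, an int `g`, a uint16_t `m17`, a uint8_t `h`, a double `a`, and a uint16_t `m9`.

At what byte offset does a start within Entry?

f at 0 (size 4, align 4) → ends 4
m15 at 4 (size 4, align 4) → ends 8
m16 at 8 (size 4, align 4) → ends 12
pad 4 to align 8 for m3
m3 at 16 (size 8, align 8) → ends 24
m11 at 24 (size 4, align 4) → ends 28
g at 28 (size 4, align 4) → ends 32
m17 at 32 (size 2, align 2) → ends 34
h at 34 (size 1, align 1) → ends 35
pad 5 to align 8 for a
a at 40 (size 8, align 8) → ends 48

40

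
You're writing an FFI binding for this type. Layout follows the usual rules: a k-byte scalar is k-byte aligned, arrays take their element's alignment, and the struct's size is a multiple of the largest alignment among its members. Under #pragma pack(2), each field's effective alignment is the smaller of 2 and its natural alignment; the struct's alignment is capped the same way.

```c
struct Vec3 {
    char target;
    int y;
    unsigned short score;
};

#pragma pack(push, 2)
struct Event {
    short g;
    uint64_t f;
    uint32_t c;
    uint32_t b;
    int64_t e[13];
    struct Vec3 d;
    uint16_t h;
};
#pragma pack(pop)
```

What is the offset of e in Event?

Vec3: target at 0 (size 1, align 1) → ends 1; pad 3 to align 4 for y; y at 4 (size 4, align 4) → ends 8; score at 8 (size 2, align 2) → ends 10; tail pad 2 to reach multiple of 4; total 12 bytes, alignment 4
g at 0 (size 2, align 2) → ends 2
f at 2 (size 8, align 2) → ends 10
c at 10 (size 4, align 2) → ends 14
b at 14 (size 4, align 2) → ends 18
e at 18 (size 104, align 2) → ends 122

18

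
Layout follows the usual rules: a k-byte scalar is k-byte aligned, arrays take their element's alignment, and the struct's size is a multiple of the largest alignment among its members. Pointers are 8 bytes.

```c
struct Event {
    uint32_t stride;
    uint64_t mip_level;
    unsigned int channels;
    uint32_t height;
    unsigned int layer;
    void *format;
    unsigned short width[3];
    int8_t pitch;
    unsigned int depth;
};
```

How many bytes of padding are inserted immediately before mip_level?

0..4  stride  (4B, 4-aligned)
4..8  -- padding (4B)
8..16  mip_level  (8B, 8-aligned)

4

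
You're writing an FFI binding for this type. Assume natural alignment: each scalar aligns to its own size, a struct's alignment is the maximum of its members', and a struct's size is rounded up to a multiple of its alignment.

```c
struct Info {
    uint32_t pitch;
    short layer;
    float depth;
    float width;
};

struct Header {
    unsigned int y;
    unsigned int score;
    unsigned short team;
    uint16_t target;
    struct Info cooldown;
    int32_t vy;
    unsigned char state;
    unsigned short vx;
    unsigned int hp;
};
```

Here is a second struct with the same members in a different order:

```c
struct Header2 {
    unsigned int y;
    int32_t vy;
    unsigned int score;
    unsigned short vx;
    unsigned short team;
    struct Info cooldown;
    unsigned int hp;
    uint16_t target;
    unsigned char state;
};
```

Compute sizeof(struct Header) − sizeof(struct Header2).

0

Info: @0: pitch [4B, align 4] → 4; @4: layer [2B, align 2] → 6; +2 pad (align 4); @8: depth [4B, align 4] → 12; @12: width [4B, align 4] → 16; size 16, align 4
@0: y [4B, align 4] → 4
@4: score [4B, align 4] → 8
@8: team [2B, align 2] → 10
@10: target [2B, align 2] → 12
@12: cooldown [16B, align 4] → 28
@28: vy [4B, align 4] → 32
@32: state [1B, align 1] → 33
+1 pad (align 2)
@34: vx [2B, align 2] → 36
@36: hp [4B, align 4] → 40
size 40, align 4
— Header2 —
@0: y [4B, align 4] → 4
@4: vy [4B, align 4] → 8
@8: score [4B, align 4] → 12
@12: vx [2B, align 2] → 14
@14: team [2B, align 2] → 16
@16: cooldown [16B, align 4] → 32
@32: hp [4B, align 4] → 36
@36: target [2B, align 2] → 38
@38: state [1B, align 1] → 39
+1 tail pad (align 4)
size 40, align 4
40 − 40 = 0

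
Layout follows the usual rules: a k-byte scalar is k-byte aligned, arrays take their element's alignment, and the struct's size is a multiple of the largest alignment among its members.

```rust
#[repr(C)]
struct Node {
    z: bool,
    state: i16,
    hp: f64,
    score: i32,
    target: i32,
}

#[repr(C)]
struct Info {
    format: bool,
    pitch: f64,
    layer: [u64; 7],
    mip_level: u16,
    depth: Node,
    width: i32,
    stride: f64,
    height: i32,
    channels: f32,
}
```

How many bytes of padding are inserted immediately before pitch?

7

Node: 0..1  z  (1B, 1-aligned); 1..2  -- padding (1B); 2..4  state  (2B, 2-aligned); 4..8  -- padding (4B); 8..16  hp  (8B, 8-aligned); 16..20  score  (4B, 4-aligned); 20..24  target  (4B, 4-aligned); sizeof = 24, alignof = 8
0..1  format  (1B, 1-aligned)
1..8  -- padding (7B)
8..16  pitch  (8B, 8-aligned)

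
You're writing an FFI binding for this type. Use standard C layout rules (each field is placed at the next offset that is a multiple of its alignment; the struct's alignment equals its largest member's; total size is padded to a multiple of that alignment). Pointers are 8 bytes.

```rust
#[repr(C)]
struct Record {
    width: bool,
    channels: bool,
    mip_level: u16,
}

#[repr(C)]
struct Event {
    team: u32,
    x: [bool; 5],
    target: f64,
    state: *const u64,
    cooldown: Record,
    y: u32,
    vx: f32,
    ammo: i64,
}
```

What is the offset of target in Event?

Record: 0..1  width  (1B, 1-aligned); 1..2  channels  (1B, 1-aligned); 2..4  mip_level  (2B, 2-aligned); sizeof = 4, alignof = 2
0..4  team  (4B, 4-aligned)
4..9  x  (5B, 1-aligned)
9..16  -- padding (7B)
16..24  target  (8B, 8-aligned)

16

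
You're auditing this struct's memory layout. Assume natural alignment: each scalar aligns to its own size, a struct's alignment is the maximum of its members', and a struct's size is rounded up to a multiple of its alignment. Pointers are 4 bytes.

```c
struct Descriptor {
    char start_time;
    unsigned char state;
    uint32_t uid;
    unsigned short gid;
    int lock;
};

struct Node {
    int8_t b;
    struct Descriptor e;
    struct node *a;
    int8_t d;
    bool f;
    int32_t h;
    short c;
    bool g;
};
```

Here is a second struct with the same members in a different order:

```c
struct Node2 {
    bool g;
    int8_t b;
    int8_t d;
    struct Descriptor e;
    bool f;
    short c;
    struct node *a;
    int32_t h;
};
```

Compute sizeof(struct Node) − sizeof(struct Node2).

Descriptor: @0: start_time [1B, align 1] → 1; @1: state [1B, align 1] → 2; +2 pad (align 4); @4: uid [4B, align 4] → 8; @8: gid [2B, align 2] → 10; +2 pad (align 4); @12: lock [4B, align 4] → 16; size 16, align 4
@0: b [1B, align 1] → 1
+3 pad (align 4)
@4: e [16B, align 4] → 20
@20: a [4B, align 4] → 24
@24: d [1B, align 1] → 25
@25: f [1B, align 1] → 26
+2 pad (align 4)
@28: h [4B, align 4] → 32
@32: c [2B, align 2] → 34
@34: g [1B, align 1] → 35
+1 tail pad (align 4)
size 36, align 4
— Node2 —
@0: g [1B, align 1] → 1
@1: b [1B, align 1] → 2
@2: d [1B, align 1] → 3
+1 pad (align 4)
@4: e [16B, align 4] → 20
@20: f [1B, align 1] → 21
+1 pad (align 2)
@22: c [2B, align 2] → 24
@24: a [4B, align 4] → 28
@28: h [4B, align 4] → 32
size 32, align 4
36 − 32 = 4

4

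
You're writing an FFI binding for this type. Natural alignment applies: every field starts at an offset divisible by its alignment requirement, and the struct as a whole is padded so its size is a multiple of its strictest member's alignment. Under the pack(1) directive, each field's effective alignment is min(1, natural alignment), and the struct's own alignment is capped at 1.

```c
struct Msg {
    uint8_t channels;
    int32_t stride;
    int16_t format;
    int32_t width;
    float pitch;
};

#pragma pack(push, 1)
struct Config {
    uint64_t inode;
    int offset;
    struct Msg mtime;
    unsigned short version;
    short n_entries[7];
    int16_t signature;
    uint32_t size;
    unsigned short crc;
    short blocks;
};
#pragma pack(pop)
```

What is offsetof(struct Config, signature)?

Msg: channels at 0 (size 1, align 1) → ends 1; pad 3 to align 4 for stride; stride at 4 (size 4, align 4) → ends 8; format at 8 (size 2, align 2) → ends 10; pad 2 to align 4 for width; width at 12 (size 4, align 4) → ends 16; pitch at 16 (size 4, align 4) → ends 20; total 20 bytes, alignment 4
inode at 0 (size 8, align 1) → ends 8
offset at 8 (size 4, align 1) → ends 12
mtime at 12 (size 20, align 1) → ends 32
version at 32 (size 2, align 1) → ends 34
n_entries at 34 (size 14, align 1) → ends 48
signature at 48 (size 2, align 1) → ends 50

48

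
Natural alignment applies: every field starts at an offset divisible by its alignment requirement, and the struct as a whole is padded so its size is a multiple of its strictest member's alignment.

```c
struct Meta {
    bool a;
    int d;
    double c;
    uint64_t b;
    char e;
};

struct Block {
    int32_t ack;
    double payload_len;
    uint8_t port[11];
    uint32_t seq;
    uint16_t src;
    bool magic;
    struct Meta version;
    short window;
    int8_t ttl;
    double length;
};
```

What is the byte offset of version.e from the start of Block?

Meta: a at 0 (size 1, align 1) → ends 1; pad 3 to align 4 for d; d at 4 (size 4, align 4) → ends 8; c at 8 (size 8, align 8) → ends 16; b at 16 (size 8, align 8) → ends 24; e at 24 (size 1, align 1) → ends 25; tail pad 7 to reach multiple of 8; total 32 bytes, alignment 8
ack at 0 (size 4, align 4) → ends 4
pad 4 to align 8 for payload_len
payload_len at 8 (size 8, align 8) → ends 16
port at 16 (size 11, align 1) → ends 27
pad 1 to align 4 for seq
seq at 28 (size 4, align 4) → ends 32
src at 32 (size 2, align 2) → ends 34
magic at 34 (size 1, align 1) → ends 35
pad 5 to align 8 for version
version at 40 (size 32, align 8) → ends 72
within Meta: e at 24
40 + 24 = 64

64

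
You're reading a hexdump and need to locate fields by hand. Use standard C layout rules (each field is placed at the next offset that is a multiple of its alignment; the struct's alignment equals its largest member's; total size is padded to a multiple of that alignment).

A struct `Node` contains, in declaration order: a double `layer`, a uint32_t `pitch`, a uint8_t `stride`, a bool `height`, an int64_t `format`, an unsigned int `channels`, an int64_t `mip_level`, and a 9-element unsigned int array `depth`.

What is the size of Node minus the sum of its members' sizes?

layer at 0 (size 8, align 8) → ends 8
pitch at 8 (size 4, align 4) → ends 12
stride at 12 (size 1, align 1) → ends 13
height at 13 (size 1, align 1) → ends 14
pad 2 to align 8 for format
format at 16 (size 8, align 8) → ends 24
channels at 24 (size 4, align 4) → ends 28
pad 4 to align 8 for mip_level
mip_level at 32 (size 8, align 8) → ends 40
depth at 40 (size 36, align 4) → ends 76
tail pad 4 to reach multiple of 8
total 80 bytes, alignment 8
data bytes 70, size 80 → padding 10

10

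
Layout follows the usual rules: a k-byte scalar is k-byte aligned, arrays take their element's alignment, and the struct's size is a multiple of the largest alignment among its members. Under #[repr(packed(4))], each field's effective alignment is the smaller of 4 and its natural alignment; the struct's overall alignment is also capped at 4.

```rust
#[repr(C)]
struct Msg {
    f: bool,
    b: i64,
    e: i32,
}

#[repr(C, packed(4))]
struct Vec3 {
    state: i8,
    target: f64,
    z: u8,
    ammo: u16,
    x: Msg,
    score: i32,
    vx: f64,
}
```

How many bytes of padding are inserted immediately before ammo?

1

Msg: f at 0 (size 1, align 1) → ends 1; pad 7 to align 8 for b; b at 8 (size 8, align 8) → ends 16; e at 16 (size 4, align 4) → ends 20; tail pad 4 to reach multiple of 8; total 24 bytes, alignment 8
state at 0 (size 1, align 1) → ends 1
pad 3 to align 4 for target
target at 4 (size 8, align 4) → ends 12
z at 12 (size 1, align 1) → ends 13
pad 1 to align 2 for ammo
ammo at 14 (size 2, align 2) → ends 16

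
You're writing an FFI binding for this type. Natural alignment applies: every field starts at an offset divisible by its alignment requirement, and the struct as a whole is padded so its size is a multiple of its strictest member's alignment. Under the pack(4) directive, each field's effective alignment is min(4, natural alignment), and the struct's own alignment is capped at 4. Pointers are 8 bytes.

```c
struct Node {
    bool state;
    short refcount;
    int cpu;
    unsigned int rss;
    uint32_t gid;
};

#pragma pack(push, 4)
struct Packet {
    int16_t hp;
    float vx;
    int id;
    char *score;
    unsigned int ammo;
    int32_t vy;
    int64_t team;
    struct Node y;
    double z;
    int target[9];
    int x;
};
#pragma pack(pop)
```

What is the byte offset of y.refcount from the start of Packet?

38

Node: state at 0 (size 1, align 1) → ends 1; pad 1 to align 2 for refcount; refcount at 2 (size 2, align 2) → ends 4; cpu at 4 (size 4, align 4) → ends 8; rss at 8 (size 4, align 4) → ends 12; gid at 12 (size 4, align 4) → ends 16; total 16 bytes, alignment 4
hp at 0 (size 2, align 2) → ends 2
pad 2 to align 4 for vx
vx at 4 (size 4, align 4) → ends 8
id at 8 (size 4, align 4) → ends 12
score at 12 (size 8, align 4) → ends 20
ammo at 20 (size 4, align 4) → ends 24
vy at 24 (size 4, align 4) → ends 28
team at 28 (size 8, align 4) → ends 36
y at 36 (size 16, align 4) → ends 52
within Node: refcount at 2
36 + 2 = 38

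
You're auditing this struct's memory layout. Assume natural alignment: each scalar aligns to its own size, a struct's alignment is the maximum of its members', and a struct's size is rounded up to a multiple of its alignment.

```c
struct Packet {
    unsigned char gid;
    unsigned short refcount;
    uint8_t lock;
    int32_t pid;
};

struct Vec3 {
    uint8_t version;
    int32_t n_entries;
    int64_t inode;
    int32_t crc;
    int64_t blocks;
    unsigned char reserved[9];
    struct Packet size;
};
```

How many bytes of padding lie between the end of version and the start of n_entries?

Packet: @0: gid [1B, align 1] → 1; +1 pad (align 2); @2: refcount [2B, align 2] → 4; @4: lock [1B, align 1] → 5; +3 pad (align 4); @8: pid [4B, align 4] → 12; size 12, align 4
@0: version [1B, align 1] → 1
+3 pad (align 4)
@4: n_entries [4B, align 4] → 8

3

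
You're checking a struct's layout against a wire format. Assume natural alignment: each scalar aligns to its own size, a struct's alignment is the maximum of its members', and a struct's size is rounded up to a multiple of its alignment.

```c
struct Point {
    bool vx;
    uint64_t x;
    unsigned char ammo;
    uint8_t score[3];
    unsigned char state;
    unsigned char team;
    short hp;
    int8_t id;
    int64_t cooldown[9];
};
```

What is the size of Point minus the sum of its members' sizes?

0..1  vx  (1B, 1-aligned)
1..8  -- padding (7B)
8..16  x  (8B, 8-aligned)
16..17  ammo  (1B, 1-aligned)
17..20  score  (3B, 1-aligned)
20..21  state  (1B, 1-aligned)
21..22  team  (1B, 1-aligned)
22..24  hp  (2B, 2-aligned)
24..25  id  (1B, 1-aligned)
25..32  -- padding (7B)
32..104  cooldown  (72B, 8-aligned)
sizeof = 104, alignof = 8
data bytes 90, size 104 → padding 14

14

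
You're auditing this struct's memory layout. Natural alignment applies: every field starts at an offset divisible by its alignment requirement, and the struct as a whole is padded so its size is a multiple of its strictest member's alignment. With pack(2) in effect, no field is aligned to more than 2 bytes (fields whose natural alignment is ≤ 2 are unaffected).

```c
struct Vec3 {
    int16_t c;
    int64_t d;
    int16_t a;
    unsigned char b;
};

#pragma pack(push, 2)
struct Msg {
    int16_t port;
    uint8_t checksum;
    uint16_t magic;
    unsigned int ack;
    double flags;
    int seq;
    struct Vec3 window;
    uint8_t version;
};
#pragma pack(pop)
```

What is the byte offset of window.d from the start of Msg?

Vec3: c at 0 (size 2, align 2) → ends 2; pad 6 to align 8 for d; d at 8 (size 8, align 8) → ends 16; a at 16 (size 2, align 2) → ends 18; b at 18 (size 1, align 1) → ends 19; tail pad 5 to reach multiple of 8; total 24 bytes, alignment 8
port at 0 (size 2, align 2) → ends 2
checksum at 2 (size 1, align 1) → ends 3
pad 1 to align 2 for magic
magic at 4 (size 2, align 2) → ends 6
ack at 6 (size 4, align 2) → ends 10
flags at 10 (size 8, align 2) → ends 18
seq at 18 (size 4, align 2) → ends 22
window at 22 (size 24, align 2) → ends 46
within Vec3: d at 8
22 + 8 = 30

30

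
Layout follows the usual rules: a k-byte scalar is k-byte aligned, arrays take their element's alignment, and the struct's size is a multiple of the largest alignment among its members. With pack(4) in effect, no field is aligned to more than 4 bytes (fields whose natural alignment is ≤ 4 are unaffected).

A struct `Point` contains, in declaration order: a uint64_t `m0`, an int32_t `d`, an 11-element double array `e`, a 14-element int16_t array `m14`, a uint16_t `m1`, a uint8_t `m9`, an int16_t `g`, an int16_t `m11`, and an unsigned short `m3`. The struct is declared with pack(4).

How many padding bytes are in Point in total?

3

0..8  m0  (8B, 4-aligned)
8..12  d  (4B, 4-aligned)
12..100  e  (88B, 4-aligned)
100..128  m14  (28B, 2-aligned)
128..130  m1  (2B, 2-aligned)
130..131  m9  (1B, 1-aligned)
131..132  -- padding (1B)
132..134  g  (2B, 2-aligned)
134..136  m11  (2B, 2-aligned)
136..138  m3  (2B, 2-aligned)
138..140  -- tail padding (2B)
sizeof = 140, alignof = 4
data bytes 137, size 140 → padding 3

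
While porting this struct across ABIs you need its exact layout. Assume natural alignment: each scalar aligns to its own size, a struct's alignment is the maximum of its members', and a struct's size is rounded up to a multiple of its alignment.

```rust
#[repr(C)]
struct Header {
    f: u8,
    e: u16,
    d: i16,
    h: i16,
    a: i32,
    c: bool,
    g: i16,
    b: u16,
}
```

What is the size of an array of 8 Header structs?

160

0..1  f  (1B, 1-aligned)
1..2  -- padding (1B)
2..4  e  (2B, 2-aligned)
4..6  d  (2B, 2-aligned)
6..8  h  (2B, 2-aligned)
8..12  a  (4B, 4-aligned)
12..13  c  (1B, 1-aligned)
13..14  -- padding (1B)
14..16  g  (2B, 2-aligned)
16..18  b  (2B, 2-aligned)
18..20  -- tail padding (2B)
sizeof = 20, alignof = 4
array of 8: 8 × 20 = 160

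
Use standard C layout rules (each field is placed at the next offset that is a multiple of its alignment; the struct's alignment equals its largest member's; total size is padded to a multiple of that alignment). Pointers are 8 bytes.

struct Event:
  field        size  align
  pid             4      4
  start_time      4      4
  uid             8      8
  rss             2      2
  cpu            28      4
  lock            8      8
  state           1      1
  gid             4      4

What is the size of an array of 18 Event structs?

@0: pid [4B, align 4] → 4
@4: start_time [4B, align 4] → 8
@8: uid [8B, align 8] → 16
@16: rss [2B, align 2] → 18
+2 pad (align 4)
@20: cpu [28B, align 4] → 48
@48: lock [8B, align 8] → 56
@56: state [1B, align 1] → 57
+3 pad (align 4)
@60: gid [4B, align 4] → 64
size 64, align 8
array of 18: 18 × 64 = 1152

1152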